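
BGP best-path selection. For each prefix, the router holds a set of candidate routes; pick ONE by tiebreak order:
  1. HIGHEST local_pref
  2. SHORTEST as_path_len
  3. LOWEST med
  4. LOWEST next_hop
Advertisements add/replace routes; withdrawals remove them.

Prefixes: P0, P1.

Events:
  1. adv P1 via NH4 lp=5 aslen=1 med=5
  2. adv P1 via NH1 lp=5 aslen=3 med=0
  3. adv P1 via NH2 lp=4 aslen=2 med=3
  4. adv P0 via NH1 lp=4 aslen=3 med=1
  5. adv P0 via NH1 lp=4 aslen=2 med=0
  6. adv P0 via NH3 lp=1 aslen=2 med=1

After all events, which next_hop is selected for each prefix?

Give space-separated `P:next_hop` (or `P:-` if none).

Op 1: best P0=- P1=NH4
Op 2: best P0=- P1=NH4
Op 3: best P0=- P1=NH4
Op 4: best P0=NH1 P1=NH4
Op 5: best P0=NH1 P1=NH4
Op 6: best P0=NH1 P1=NH4

Answer: P0:NH1 P1:NH4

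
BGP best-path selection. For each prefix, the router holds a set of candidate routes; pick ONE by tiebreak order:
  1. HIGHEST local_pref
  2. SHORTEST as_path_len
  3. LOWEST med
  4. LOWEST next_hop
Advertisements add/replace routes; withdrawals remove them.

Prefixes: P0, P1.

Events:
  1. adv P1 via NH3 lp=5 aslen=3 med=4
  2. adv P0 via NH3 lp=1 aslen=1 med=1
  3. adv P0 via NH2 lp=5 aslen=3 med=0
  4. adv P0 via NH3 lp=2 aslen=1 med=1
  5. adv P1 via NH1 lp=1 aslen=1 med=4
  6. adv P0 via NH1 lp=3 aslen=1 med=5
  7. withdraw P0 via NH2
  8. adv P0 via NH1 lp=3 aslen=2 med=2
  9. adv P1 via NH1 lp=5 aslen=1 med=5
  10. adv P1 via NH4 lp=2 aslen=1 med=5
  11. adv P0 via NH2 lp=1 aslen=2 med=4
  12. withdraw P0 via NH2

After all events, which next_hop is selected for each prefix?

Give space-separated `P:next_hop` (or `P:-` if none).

Answer: P0:NH1 P1:NH1

Derivation:
Op 1: best P0=- P1=NH3
Op 2: best P0=NH3 P1=NH3
Op 3: best P0=NH2 P1=NH3
Op 4: best P0=NH2 P1=NH3
Op 5: best P0=NH2 P1=NH3
Op 6: best P0=NH2 P1=NH3
Op 7: best P0=NH1 P1=NH3
Op 8: best P0=NH1 P1=NH3
Op 9: best P0=NH1 P1=NH1
Op 10: best P0=NH1 P1=NH1
Op 11: best P0=NH1 P1=NH1
Op 12: best P0=NH1 P1=NH1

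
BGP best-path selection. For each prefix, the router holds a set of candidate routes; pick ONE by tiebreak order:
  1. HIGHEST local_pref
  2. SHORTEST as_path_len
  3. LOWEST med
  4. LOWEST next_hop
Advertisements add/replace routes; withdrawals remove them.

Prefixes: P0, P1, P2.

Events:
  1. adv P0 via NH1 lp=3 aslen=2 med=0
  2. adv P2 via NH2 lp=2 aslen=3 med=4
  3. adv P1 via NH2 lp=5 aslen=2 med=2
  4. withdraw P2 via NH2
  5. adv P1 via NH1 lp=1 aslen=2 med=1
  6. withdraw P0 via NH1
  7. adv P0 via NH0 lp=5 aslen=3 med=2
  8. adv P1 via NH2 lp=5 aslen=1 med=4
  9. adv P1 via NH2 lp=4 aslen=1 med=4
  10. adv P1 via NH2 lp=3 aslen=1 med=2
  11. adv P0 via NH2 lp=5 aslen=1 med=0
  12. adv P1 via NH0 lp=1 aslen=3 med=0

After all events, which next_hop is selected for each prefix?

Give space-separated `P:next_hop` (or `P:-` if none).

Answer: P0:NH2 P1:NH2 P2:-

Derivation:
Op 1: best P0=NH1 P1=- P2=-
Op 2: best P0=NH1 P1=- P2=NH2
Op 3: best P0=NH1 P1=NH2 P2=NH2
Op 4: best P0=NH1 P1=NH2 P2=-
Op 5: best P0=NH1 P1=NH2 P2=-
Op 6: best P0=- P1=NH2 P2=-
Op 7: best P0=NH0 P1=NH2 P2=-
Op 8: best P0=NH0 P1=NH2 P2=-
Op 9: best P0=NH0 P1=NH2 P2=-
Op 10: best P0=NH0 P1=NH2 P2=-
Op 11: best P0=NH2 P1=NH2 P2=-
Op 12: best P0=NH2 P1=NH2 P2=-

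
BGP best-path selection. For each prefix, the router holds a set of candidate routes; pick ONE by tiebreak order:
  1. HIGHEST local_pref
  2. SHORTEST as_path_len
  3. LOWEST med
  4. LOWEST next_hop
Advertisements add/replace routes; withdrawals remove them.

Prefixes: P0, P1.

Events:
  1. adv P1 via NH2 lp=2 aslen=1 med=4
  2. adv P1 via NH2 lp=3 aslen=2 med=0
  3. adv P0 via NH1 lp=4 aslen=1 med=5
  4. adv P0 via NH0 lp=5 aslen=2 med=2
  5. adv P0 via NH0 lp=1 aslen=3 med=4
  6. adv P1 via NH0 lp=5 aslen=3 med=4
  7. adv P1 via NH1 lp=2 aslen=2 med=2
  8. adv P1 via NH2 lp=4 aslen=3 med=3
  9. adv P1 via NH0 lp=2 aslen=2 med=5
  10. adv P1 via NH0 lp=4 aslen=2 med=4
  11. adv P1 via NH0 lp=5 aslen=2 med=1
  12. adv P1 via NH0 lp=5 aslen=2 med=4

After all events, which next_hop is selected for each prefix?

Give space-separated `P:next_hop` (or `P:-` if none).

Op 1: best P0=- P1=NH2
Op 2: best P0=- P1=NH2
Op 3: best P0=NH1 P1=NH2
Op 4: best P0=NH0 P1=NH2
Op 5: best P0=NH1 P1=NH2
Op 6: best P0=NH1 P1=NH0
Op 7: best P0=NH1 P1=NH0
Op 8: best P0=NH1 P1=NH0
Op 9: best P0=NH1 P1=NH2
Op 10: best P0=NH1 P1=NH0
Op 11: best P0=NH1 P1=NH0
Op 12: best P0=NH1 P1=NH0

Answer: P0:NH1 P1:NH0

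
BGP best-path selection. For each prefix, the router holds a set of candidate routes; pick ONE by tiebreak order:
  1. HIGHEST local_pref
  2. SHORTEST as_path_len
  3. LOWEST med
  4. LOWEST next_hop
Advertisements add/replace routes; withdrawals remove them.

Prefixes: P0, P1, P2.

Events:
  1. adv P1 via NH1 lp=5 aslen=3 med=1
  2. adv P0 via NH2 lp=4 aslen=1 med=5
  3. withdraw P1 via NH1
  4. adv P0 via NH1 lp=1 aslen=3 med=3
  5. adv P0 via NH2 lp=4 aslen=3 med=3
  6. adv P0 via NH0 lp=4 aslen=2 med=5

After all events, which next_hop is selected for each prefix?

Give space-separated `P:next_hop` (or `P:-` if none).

Answer: P0:NH0 P1:- P2:-

Derivation:
Op 1: best P0=- P1=NH1 P2=-
Op 2: best P0=NH2 P1=NH1 P2=-
Op 3: best P0=NH2 P1=- P2=-
Op 4: best P0=NH2 P1=- P2=-
Op 5: best P0=NH2 P1=- P2=-
Op 6: best P0=NH0 P1=- P2=-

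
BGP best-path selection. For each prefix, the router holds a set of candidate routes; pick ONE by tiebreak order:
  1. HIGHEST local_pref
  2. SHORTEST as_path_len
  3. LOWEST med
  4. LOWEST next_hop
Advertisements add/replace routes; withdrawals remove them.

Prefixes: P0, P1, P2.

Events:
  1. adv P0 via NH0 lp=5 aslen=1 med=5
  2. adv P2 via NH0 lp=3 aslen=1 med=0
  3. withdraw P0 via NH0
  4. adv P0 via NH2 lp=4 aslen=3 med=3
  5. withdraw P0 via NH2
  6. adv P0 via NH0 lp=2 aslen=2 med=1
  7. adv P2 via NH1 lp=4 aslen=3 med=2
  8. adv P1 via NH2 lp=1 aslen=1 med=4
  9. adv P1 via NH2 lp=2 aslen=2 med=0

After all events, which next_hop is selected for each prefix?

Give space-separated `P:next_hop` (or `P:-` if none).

Answer: P0:NH0 P1:NH2 P2:NH1

Derivation:
Op 1: best P0=NH0 P1=- P2=-
Op 2: best P0=NH0 P1=- P2=NH0
Op 3: best P0=- P1=- P2=NH0
Op 4: best P0=NH2 P1=- P2=NH0
Op 5: best P0=- P1=- P2=NH0
Op 6: best P0=NH0 P1=- P2=NH0
Op 7: best P0=NH0 P1=- P2=NH1
Op 8: best P0=NH0 P1=NH2 P2=NH1
Op 9: best P0=NH0 P1=NH2 P2=NH1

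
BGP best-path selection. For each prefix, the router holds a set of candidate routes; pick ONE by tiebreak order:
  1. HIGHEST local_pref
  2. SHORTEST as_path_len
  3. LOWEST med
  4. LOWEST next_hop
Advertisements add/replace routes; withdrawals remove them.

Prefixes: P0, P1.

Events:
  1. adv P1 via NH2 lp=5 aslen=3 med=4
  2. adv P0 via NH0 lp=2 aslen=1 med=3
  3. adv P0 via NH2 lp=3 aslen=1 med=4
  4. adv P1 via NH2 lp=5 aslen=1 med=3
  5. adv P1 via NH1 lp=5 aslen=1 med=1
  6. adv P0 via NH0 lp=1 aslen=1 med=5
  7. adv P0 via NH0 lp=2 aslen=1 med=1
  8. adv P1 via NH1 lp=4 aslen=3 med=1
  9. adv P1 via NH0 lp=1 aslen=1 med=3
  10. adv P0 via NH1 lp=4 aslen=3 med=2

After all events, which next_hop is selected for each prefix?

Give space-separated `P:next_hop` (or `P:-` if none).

Op 1: best P0=- P1=NH2
Op 2: best P0=NH0 P1=NH2
Op 3: best P0=NH2 P1=NH2
Op 4: best P0=NH2 P1=NH2
Op 5: best P0=NH2 P1=NH1
Op 6: best P0=NH2 P1=NH1
Op 7: best P0=NH2 P1=NH1
Op 8: best P0=NH2 P1=NH2
Op 9: best P0=NH2 P1=NH2
Op 10: best P0=NH1 P1=NH2

Answer: P0:NH1 P1:NH2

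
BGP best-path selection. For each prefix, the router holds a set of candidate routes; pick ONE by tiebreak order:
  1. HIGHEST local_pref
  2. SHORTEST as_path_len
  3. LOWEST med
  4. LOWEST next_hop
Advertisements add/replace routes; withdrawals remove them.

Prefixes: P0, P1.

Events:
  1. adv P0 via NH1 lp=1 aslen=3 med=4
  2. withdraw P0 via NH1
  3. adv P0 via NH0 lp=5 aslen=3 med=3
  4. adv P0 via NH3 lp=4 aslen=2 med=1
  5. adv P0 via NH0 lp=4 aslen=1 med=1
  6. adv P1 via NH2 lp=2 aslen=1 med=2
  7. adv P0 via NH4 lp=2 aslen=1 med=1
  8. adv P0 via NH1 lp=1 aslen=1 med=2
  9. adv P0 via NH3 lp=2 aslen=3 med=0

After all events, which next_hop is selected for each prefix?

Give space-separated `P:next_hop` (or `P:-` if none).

Op 1: best P0=NH1 P1=-
Op 2: best P0=- P1=-
Op 3: best P0=NH0 P1=-
Op 4: best P0=NH0 P1=-
Op 5: best P0=NH0 P1=-
Op 6: best P0=NH0 P1=NH2
Op 7: best P0=NH0 P1=NH2
Op 8: best P0=NH0 P1=NH2
Op 9: best P0=NH0 P1=NH2

Answer: P0:NH0 P1:NH2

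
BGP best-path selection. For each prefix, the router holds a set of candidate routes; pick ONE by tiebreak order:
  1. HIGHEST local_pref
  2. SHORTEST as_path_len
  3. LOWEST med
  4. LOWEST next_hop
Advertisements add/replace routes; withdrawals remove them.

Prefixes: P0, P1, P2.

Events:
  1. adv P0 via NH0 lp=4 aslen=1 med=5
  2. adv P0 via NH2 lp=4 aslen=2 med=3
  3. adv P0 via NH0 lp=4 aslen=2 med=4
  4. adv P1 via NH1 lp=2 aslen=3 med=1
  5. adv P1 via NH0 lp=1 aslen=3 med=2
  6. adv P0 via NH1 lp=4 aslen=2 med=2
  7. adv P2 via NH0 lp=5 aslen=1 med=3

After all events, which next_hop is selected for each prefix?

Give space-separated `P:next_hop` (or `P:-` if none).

Answer: P0:NH1 P1:NH1 P2:NH0

Derivation:
Op 1: best P0=NH0 P1=- P2=-
Op 2: best P0=NH0 P1=- P2=-
Op 3: best P0=NH2 P1=- P2=-
Op 4: best P0=NH2 P1=NH1 P2=-
Op 5: best P0=NH2 P1=NH1 P2=-
Op 6: best P0=NH1 P1=NH1 P2=-
Op 7: best P0=NH1 P1=NH1 P2=NH0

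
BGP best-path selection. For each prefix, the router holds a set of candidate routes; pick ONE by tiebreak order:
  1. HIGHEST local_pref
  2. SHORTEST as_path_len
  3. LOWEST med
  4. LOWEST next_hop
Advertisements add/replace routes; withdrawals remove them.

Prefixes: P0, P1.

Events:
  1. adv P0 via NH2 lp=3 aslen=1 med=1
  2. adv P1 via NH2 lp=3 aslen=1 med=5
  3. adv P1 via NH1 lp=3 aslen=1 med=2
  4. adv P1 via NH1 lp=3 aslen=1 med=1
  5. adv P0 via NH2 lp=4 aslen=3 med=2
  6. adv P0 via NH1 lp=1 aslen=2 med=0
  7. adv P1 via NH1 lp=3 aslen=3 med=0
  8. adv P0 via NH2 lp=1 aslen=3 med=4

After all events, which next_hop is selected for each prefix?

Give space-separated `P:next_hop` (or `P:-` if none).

Op 1: best P0=NH2 P1=-
Op 2: best P0=NH2 P1=NH2
Op 3: best P0=NH2 P1=NH1
Op 4: best P0=NH2 P1=NH1
Op 5: best P0=NH2 P1=NH1
Op 6: best P0=NH2 P1=NH1
Op 7: best P0=NH2 P1=NH2
Op 8: best P0=NH1 P1=NH2

Answer: P0:NH1 P1:NH2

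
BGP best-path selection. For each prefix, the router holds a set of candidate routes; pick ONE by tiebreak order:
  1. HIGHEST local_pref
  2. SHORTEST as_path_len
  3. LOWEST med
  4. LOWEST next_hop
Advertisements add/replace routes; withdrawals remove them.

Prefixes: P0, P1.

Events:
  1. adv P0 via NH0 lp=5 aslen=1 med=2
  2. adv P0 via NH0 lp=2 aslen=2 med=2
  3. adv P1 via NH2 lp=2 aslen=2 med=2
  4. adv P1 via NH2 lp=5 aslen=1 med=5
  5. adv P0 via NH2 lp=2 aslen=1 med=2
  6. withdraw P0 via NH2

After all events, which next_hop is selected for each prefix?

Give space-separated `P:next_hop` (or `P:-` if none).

Answer: P0:NH0 P1:NH2

Derivation:
Op 1: best P0=NH0 P1=-
Op 2: best P0=NH0 P1=-
Op 3: best P0=NH0 P1=NH2
Op 4: best P0=NH0 P1=NH2
Op 5: best P0=NH2 P1=NH2
Op 6: best P0=NH0 P1=NH2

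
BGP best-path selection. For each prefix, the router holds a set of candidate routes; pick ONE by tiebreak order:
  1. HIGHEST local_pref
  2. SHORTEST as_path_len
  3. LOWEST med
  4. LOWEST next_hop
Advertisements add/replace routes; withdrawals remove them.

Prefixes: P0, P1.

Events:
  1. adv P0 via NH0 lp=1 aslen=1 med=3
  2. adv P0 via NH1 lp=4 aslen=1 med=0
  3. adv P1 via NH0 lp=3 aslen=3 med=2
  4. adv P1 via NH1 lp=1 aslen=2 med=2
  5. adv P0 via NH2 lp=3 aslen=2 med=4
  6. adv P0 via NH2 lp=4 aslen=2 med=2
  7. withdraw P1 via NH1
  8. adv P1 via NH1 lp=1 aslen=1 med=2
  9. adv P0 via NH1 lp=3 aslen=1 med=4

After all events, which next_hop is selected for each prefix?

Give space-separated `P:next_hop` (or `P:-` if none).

Answer: P0:NH2 P1:NH0

Derivation:
Op 1: best P0=NH0 P1=-
Op 2: best P0=NH1 P1=-
Op 3: best P0=NH1 P1=NH0
Op 4: best P0=NH1 P1=NH0
Op 5: best P0=NH1 P1=NH0
Op 6: best P0=NH1 P1=NH0
Op 7: best P0=NH1 P1=NH0
Op 8: best P0=NH1 P1=NH0
Op 9: best P0=NH2 P1=NH0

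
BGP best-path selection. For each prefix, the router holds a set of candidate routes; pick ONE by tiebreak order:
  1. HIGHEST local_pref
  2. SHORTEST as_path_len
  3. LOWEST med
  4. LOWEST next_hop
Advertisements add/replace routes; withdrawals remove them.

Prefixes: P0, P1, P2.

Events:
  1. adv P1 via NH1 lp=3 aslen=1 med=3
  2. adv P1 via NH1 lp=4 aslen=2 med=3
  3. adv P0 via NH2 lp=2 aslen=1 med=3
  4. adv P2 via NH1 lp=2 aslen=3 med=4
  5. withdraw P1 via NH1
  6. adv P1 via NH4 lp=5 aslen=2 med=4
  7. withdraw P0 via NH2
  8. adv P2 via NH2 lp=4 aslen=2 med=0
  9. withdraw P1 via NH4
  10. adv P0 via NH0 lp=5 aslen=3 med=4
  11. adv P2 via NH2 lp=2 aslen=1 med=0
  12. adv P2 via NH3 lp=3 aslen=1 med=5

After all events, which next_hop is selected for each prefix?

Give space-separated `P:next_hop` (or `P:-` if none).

Answer: P0:NH0 P1:- P2:NH3

Derivation:
Op 1: best P0=- P1=NH1 P2=-
Op 2: best P0=- P1=NH1 P2=-
Op 3: best P0=NH2 P1=NH1 P2=-
Op 4: best P0=NH2 P1=NH1 P2=NH1
Op 5: best P0=NH2 P1=- P2=NH1
Op 6: best P0=NH2 P1=NH4 P2=NH1
Op 7: best P0=- P1=NH4 P2=NH1
Op 8: best P0=- P1=NH4 P2=NH2
Op 9: best P0=- P1=- P2=NH2
Op 10: best P0=NH0 P1=- P2=NH2
Op 11: best P0=NH0 P1=- P2=NH2
Op 12: best P0=NH0 P1=- P2=NH3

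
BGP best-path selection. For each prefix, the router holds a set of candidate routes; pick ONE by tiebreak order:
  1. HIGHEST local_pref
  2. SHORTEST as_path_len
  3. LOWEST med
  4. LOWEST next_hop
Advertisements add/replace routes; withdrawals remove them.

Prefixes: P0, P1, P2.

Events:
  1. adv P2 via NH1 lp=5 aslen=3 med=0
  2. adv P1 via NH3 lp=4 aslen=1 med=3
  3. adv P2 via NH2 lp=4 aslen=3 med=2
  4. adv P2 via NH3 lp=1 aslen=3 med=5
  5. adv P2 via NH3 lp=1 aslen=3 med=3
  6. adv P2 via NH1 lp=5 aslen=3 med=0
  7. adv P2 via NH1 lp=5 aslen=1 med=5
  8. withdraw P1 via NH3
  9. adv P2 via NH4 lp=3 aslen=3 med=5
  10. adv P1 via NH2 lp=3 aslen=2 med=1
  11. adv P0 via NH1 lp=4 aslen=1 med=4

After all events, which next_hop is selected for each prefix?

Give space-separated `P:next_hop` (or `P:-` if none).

Answer: P0:NH1 P1:NH2 P2:NH1

Derivation:
Op 1: best P0=- P1=- P2=NH1
Op 2: best P0=- P1=NH3 P2=NH1
Op 3: best P0=- P1=NH3 P2=NH1
Op 4: best P0=- P1=NH3 P2=NH1
Op 5: best P0=- P1=NH3 P2=NH1
Op 6: best P0=- P1=NH3 P2=NH1
Op 7: best P0=- P1=NH3 P2=NH1
Op 8: best P0=- P1=- P2=NH1
Op 9: best P0=- P1=- P2=NH1
Op 10: best P0=- P1=NH2 P2=NH1
Op 11: best P0=NH1 P1=NH2 P2=NH1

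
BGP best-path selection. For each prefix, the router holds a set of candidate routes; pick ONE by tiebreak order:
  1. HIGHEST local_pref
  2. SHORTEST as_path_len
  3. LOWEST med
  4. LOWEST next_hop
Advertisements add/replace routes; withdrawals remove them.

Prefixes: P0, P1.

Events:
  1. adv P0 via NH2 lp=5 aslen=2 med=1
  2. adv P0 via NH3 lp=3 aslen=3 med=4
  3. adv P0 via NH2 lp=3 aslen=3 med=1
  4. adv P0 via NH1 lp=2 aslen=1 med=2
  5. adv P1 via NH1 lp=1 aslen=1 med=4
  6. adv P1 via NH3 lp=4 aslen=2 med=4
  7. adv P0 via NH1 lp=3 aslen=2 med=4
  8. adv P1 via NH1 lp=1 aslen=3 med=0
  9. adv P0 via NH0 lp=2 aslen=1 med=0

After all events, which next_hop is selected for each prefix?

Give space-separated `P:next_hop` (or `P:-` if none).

Answer: P0:NH1 P1:NH3

Derivation:
Op 1: best P0=NH2 P1=-
Op 2: best P0=NH2 P1=-
Op 3: best P0=NH2 P1=-
Op 4: best P0=NH2 P1=-
Op 5: best P0=NH2 P1=NH1
Op 6: best P0=NH2 P1=NH3
Op 7: best P0=NH1 P1=NH3
Op 8: best P0=NH1 P1=NH3
Op 9: best P0=NH1 P1=NH3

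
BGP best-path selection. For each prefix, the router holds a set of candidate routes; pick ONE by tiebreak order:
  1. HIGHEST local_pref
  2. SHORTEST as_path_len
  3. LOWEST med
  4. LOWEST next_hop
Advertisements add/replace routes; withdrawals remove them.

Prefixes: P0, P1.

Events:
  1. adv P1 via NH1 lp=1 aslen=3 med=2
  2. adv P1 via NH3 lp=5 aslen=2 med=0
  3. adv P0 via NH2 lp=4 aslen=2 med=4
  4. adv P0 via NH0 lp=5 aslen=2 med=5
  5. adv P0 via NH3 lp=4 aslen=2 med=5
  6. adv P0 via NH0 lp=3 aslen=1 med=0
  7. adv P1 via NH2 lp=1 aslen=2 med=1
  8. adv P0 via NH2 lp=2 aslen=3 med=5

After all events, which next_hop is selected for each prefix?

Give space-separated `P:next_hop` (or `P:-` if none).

Answer: P0:NH3 P1:NH3

Derivation:
Op 1: best P0=- P1=NH1
Op 2: best P0=- P1=NH3
Op 3: best P0=NH2 P1=NH3
Op 4: best P0=NH0 P1=NH3
Op 5: best P0=NH0 P1=NH3
Op 6: best P0=NH2 P1=NH3
Op 7: best P0=NH2 P1=NH3
Op 8: best P0=NH3 P1=NH3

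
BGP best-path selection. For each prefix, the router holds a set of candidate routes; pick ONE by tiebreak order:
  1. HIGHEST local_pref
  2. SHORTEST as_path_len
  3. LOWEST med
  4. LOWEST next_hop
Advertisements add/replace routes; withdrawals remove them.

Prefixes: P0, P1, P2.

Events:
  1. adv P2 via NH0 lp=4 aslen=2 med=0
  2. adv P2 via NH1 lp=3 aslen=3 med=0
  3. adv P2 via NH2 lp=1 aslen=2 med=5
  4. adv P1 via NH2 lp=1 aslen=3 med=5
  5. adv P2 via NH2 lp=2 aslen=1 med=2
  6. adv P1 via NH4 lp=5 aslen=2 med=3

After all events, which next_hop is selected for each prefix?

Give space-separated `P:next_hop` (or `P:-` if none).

Answer: P0:- P1:NH4 P2:NH0

Derivation:
Op 1: best P0=- P1=- P2=NH0
Op 2: best P0=- P1=- P2=NH0
Op 3: best P0=- P1=- P2=NH0
Op 4: best P0=- P1=NH2 P2=NH0
Op 5: best P0=- P1=NH2 P2=NH0
Op 6: best P0=- P1=NH4 P2=NH0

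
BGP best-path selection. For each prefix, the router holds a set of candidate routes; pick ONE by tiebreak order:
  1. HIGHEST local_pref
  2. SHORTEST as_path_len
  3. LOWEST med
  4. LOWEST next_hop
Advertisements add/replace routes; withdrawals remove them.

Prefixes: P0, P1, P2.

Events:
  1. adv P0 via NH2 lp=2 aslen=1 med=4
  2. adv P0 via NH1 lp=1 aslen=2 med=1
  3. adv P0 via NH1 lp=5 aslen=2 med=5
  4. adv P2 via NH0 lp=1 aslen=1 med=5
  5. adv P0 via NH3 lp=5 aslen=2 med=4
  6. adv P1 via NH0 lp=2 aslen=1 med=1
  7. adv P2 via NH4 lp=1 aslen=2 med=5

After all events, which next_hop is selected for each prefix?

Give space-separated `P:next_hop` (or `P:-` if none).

Answer: P0:NH3 P1:NH0 P2:NH0

Derivation:
Op 1: best P0=NH2 P1=- P2=-
Op 2: best P0=NH2 P1=- P2=-
Op 3: best P0=NH1 P1=- P2=-
Op 4: best P0=NH1 P1=- P2=NH0
Op 5: best P0=NH3 P1=- P2=NH0
Op 6: best P0=NH3 P1=NH0 P2=NH0
Op 7: best P0=NH3 P1=NH0 P2=NH0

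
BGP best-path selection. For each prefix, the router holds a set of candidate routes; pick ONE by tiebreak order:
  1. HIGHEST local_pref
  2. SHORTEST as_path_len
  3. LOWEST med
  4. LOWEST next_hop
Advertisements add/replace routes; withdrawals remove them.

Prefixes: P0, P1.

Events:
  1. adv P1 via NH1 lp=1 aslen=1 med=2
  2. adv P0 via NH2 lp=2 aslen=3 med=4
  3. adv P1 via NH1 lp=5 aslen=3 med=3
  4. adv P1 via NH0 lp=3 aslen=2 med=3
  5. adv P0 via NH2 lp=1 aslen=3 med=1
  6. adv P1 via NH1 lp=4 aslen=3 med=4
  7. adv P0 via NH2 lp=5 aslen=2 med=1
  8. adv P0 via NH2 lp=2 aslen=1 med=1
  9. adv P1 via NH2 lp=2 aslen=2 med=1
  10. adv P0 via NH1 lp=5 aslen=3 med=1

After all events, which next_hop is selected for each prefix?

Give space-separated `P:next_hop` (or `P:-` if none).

Op 1: best P0=- P1=NH1
Op 2: best P0=NH2 P1=NH1
Op 3: best P0=NH2 P1=NH1
Op 4: best P0=NH2 P1=NH1
Op 5: best P0=NH2 P1=NH1
Op 6: best P0=NH2 P1=NH1
Op 7: best P0=NH2 P1=NH1
Op 8: best P0=NH2 P1=NH1
Op 9: best P0=NH2 P1=NH1
Op 10: best P0=NH1 P1=NH1

Answer: P0:NH1 P1:NH1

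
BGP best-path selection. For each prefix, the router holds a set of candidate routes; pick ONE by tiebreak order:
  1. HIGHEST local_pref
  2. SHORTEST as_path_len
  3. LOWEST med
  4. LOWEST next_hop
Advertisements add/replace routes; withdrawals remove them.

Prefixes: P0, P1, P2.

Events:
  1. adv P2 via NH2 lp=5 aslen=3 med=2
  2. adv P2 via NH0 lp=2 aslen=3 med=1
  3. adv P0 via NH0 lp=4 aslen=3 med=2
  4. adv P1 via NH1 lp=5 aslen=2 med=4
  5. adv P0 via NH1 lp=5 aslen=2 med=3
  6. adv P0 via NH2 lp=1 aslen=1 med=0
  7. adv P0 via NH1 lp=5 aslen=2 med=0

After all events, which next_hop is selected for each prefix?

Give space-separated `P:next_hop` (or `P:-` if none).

Answer: P0:NH1 P1:NH1 P2:NH2

Derivation:
Op 1: best P0=- P1=- P2=NH2
Op 2: best P0=- P1=- P2=NH2
Op 3: best P0=NH0 P1=- P2=NH2
Op 4: best P0=NH0 P1=NH1 P2=NH2
Op 5: best P0=NH1 P1=NH1 P2=NH2
Op 6: best P0=NH1 P1=NH1 P2=NH2
Op 7: best P0=NH1 P1=NH1 P2=NH2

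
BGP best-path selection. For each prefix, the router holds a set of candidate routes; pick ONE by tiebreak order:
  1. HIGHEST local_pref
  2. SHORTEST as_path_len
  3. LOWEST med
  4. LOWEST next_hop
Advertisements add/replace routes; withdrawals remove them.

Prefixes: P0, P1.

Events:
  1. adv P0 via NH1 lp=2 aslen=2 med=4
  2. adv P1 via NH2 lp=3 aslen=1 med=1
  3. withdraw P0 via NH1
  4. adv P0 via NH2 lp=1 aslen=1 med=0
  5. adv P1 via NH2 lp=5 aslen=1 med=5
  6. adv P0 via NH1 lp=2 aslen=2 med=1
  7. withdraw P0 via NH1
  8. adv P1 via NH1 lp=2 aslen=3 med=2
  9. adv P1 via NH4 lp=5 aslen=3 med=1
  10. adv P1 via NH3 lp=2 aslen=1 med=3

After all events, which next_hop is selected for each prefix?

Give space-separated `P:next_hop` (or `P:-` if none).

Answer: P0:NH2 P1:NH2

Derivation:
Op 1: best P0=NH1 P1=-
Op 2: best P0=NH1 P1=NH2
Op 3: best P0=- P1=NH2
Op 4: best P0=NH2 P1=NH2
Op 5: best P0=NH2 P1=NH2
Op 6: best P0=NH1 P1=NH2
Op 7: best P0=NH2 P1=NH2
Op 8: best P0=NH2 P1=NH2
Op 9: best P0=NH2 P1=NH2
Op 10: best P0=NH2 P1=NH2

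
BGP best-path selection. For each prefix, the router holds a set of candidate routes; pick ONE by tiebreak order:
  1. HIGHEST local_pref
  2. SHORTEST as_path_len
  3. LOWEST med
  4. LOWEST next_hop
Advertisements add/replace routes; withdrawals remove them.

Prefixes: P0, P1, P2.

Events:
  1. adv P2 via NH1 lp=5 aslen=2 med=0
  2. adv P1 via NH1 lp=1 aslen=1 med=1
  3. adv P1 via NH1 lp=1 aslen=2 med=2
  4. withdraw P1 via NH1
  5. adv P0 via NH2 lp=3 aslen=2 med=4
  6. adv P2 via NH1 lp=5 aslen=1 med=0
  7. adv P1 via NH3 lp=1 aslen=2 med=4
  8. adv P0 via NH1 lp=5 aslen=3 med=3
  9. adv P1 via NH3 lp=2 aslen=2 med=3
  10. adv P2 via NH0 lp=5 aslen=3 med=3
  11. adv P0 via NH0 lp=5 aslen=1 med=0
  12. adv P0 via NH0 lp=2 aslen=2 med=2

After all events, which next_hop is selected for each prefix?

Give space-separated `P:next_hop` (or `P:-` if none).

Op 1: best P0=- P1=- P2=NH1
Op 2: best P0=- P1=NH1 P2=NH1
Op 3: best P0=- P1=NH1 P2=NH1
Op 4: best P0=- P1=- P2=NH1
Op 5: best P0=NH2 P1=- P2=NH1
Op 6: best P0=NH2 P1=- P2=NH1
Op 7: best P0=NH2 P1=NH3 P2=NH1
Op 8: best P0=NH1 P1=NH3 P2=NH1
Op 9: best P0=NH1 P1=NH3 P2=NH1
Op 10: best P0=NH1 P1=NH3 P2=NH1
Op 11: best P0=NH0 P1=NH3 P2=NH1
Op 12: best P0=NH1 P1=NH3 P2=NH1

Answer: P0:NH1 P1:NH3 P2:NH1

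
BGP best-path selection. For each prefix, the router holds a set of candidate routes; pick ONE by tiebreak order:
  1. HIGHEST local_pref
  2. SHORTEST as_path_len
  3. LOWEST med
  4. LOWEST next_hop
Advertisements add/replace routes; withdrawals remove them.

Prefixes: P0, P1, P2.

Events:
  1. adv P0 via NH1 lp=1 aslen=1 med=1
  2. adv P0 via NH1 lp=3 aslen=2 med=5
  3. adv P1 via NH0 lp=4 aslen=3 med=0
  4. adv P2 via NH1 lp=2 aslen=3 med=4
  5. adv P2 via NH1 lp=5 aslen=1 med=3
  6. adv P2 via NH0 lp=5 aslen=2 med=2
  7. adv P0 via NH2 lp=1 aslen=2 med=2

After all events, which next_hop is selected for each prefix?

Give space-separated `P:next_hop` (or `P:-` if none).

Op 1: best P0=NH1 P1=- P2=-
Op 2: best P0=NH1 P1=- P2=-
Op 3: best P0=NH1 P1=NH0 P2=-
Op 4: best P0=NH1 P1=NH0 P2=NH1
Op 5: best P0=NH1 P1=NH0 P2=NH1
Op 6: best P0=NH1 P1=NH0 P2=NH1
Op 7: best P0=NH1 P1=NH0 P2=NH1

Answer: P0:NH1 P1:NH0 P2:NH1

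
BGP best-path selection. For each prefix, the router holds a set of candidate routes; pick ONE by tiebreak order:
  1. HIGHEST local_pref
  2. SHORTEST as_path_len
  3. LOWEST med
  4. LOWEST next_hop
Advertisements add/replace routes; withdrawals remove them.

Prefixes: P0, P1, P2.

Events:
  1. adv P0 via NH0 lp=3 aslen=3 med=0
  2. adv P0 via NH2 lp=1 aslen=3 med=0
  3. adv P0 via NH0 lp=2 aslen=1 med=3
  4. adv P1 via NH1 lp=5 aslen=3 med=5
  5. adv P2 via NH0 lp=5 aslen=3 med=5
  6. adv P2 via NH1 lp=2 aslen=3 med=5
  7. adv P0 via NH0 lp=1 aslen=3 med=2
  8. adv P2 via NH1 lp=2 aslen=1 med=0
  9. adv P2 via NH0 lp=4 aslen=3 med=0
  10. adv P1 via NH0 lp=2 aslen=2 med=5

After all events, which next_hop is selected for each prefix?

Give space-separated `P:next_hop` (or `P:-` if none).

Op 1: best P0=NH0 P1=- P2=-
Op 2: best P0=NH0 P1=- P2=-
Op 3: best P0=NH0 P1=- P2=-
Op 4: best P0=NH0 P1=NH1 P2=-
Op 5: best P0=NH0 P1=NH1 P2=NH0
Op 6: best P0=NH0 P1=NH1 P2=NH0
Op 7: best P0=NH2 P1=NH1 P2=NH0
Op 8: best P0=NH2 P1=NH1 P2=NH0
Op 9: best P0=NH2 P1=NH1 P2=NH0
Op 10: best P0=NH2 P1=NH1 P2=NH0

Answer: P0:NH2 P1:NH1 P2:NH0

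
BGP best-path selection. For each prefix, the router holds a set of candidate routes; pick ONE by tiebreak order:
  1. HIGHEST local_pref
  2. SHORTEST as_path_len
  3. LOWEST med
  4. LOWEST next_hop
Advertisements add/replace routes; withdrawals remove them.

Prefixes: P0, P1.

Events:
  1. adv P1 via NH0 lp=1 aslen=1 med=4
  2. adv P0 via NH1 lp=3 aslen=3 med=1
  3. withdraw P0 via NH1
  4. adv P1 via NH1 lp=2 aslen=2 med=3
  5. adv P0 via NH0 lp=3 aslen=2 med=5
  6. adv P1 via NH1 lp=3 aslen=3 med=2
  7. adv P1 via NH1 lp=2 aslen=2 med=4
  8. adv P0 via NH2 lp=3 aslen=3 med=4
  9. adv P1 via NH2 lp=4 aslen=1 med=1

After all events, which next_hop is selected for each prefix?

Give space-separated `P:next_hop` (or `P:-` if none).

Answer: P0:NH0 P1:NH2

Derivation:
Op 1: best P0=- P1=NH0
Op 2: best P0=NH1 P1=NH0
Op 3: best P0=- P1=NH0
Op 4: best P0=- P1=NH1
Op 5: best P0=NH0 P1=NH1
Op 6: best P0=NH0 P1=NH1
Op 7: best P0=NH0 P1=NH1
Op 8: best P0=NH0 P1=NH1
Op 9: best P0=NH0 P1=NH2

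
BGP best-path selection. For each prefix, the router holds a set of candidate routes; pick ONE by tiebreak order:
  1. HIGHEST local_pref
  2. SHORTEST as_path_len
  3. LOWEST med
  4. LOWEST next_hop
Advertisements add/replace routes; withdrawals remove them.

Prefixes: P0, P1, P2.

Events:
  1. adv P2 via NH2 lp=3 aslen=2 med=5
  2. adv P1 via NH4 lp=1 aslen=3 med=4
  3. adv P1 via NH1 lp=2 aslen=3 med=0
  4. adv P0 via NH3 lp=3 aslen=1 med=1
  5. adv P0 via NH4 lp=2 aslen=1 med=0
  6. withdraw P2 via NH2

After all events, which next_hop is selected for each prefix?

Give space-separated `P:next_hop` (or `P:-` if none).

Answer: P0:NH3 P1:NH1 P2:-

Derivation:
Op 1: best P0=- P1=- P2=NH2
Op 2: best P0=- P1=NH4 P2=NH2
Op 3: best P0=- P1=NH1 P2=NH2
Op 4: best P0=NH3 P1=NH1 P2=NH2
Op 5: best P0=NH3 P1=NH1 P2=NH2
Op 6: best P0=NH3 P1=NH1 P2=-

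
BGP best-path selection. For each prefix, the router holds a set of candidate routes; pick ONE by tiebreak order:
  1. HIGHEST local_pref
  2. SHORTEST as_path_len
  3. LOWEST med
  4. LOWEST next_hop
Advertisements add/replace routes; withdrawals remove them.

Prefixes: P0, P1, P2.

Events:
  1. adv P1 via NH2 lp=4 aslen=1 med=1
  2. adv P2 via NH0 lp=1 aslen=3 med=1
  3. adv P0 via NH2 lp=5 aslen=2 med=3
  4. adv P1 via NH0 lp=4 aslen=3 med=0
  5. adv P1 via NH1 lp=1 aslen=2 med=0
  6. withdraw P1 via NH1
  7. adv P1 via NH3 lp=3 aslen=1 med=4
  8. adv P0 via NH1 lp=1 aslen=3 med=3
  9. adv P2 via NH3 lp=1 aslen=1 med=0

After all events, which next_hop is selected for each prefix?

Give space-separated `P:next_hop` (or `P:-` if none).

Answer: P0:NH2 P1:NH2 P2:NH3

Derivation:
Op 1: best P0=- P1=NH2 P2=-
Op 2: best P0=- P1=NH2 P2=NH0
Op 3: best P0=NH2 P1=NH2 P2=NH0
Op 4: best P0=NH2 P1=NH2 P2=NH0
Op 5: best P0=NH2 P1=NH2 P2=NH0
Op 6: best P0=NH2 P1=NH2 P2=NH0
Op 7: best P0=NH2 P1=NH2 P2=NH0
Op 8: best P0=NH2 P1=NH2 P2=NH0
Op 9: best P0=NH2 P1=NH2 P2=NH3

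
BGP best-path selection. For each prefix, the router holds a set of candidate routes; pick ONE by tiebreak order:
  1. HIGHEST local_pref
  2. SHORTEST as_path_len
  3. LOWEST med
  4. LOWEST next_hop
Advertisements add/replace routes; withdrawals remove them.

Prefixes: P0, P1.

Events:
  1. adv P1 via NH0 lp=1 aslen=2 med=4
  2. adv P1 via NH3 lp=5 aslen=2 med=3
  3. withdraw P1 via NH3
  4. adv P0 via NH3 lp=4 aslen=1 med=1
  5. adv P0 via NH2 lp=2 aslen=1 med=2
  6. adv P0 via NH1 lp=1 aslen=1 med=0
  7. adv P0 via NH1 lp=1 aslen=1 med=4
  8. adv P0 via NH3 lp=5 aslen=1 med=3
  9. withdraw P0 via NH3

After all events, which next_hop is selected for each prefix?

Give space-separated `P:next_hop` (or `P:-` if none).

Op 1: best P0=- P1=NH0
Op 2: best P0=- P1=NH3
Op 3: best P0=- P1=NH0
Op 4: best P0=NH3 P1=NH0
Op 5: best P0=NH3 P1=NH0
Op 6: best P0=NH3 P1=NH0
Op 7: best P0=NH3 P1=NH0
Op 8: best P0=NH3 P1=NH0
Op 9: best P0=NH2 P1=NH0

Answer: P0:NH2 P1:NH0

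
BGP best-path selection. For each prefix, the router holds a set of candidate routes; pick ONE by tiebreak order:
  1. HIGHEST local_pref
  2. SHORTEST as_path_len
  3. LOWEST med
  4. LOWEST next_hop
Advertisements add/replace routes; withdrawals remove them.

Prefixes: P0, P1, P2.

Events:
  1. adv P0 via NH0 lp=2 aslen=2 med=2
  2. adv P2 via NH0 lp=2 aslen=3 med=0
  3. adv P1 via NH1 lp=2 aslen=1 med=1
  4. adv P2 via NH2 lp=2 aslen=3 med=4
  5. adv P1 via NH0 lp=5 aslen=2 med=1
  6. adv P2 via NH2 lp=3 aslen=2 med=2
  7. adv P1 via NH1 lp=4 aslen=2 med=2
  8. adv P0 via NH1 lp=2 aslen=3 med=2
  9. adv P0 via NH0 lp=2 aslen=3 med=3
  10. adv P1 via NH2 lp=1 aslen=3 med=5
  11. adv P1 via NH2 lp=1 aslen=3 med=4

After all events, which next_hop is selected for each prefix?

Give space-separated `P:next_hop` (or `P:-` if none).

Op 1: best P0=NH0 P1=- P2=-
Op 2: best P0=NH0 P1=- P2=NH0
Op 3: best P0=NH0 P1=NH1 P2=NH0
Op 4: best P0=NH0 P1=NH1 P2=NH0
Op 5: best P0=NH0 P1=NH0 P2=NH0
Op 6: best P0=NH0 P1=NH0 P2=NH2
Op 7: best P0=NH0 P1=NH0 P2=NH2
Op 8: best P0=NH0 P1=NH0 P2=NH2
Op 9: best P0=NH1 P1=NH0 P2=NH2
Op 10: best P0=NH1 P1=NH0 P2=NH2
Op 11: best P0=NH1 P1=NH0 P2=NH2

Answer: P0:NH1 P1:NH0 P2:NH2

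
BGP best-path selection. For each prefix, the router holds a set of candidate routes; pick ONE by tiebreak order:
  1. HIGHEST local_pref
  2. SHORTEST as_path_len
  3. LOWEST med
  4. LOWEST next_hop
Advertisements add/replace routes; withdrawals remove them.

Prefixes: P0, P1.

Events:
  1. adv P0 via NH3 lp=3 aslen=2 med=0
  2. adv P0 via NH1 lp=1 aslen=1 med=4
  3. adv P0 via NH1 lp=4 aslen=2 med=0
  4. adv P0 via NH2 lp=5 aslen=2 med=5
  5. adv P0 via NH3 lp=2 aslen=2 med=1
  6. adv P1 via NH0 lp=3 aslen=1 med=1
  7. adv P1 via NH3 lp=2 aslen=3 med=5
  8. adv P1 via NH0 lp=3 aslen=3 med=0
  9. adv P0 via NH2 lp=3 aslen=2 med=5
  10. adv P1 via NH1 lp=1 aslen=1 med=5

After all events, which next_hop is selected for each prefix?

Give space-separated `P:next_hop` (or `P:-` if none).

Answer: P0:NH1 P1:NH0

Derivation:
Op 1: best P0=NH3 P1=-
Op 2: best P0=NH3 P1=-
Op 3: best P0=NH1 P1=-
Op 4: best P0=NH2 P1=-
Op 5: best P0=NH2 P1=-
Op 6: best P0=NH2 P1=NH0
Op 7: best P0=NH2 P1=NH0
Op 8: best P0=NH2 P1=NH0
Op 9: best P0=NH1 P1=NH0
Op 10: best P0=NH1 P1=NH0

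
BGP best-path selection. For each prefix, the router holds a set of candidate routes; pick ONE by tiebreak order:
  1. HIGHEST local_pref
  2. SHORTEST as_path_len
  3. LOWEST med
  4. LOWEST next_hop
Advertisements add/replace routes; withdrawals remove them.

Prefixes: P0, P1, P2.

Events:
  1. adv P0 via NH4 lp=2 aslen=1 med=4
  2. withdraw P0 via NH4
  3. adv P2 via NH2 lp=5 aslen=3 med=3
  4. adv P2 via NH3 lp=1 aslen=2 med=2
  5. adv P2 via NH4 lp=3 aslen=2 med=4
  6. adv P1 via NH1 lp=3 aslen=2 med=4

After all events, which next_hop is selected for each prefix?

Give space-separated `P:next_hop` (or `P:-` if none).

Op 1: best P0=NH4 P1=- P2=-
Op 2: best P0=- P1=- P2=-
Op 3: best P0=- P1=- P2=NH2
Op 4: best P0=- P1=- P2=NH2
Op 5: best P0=- P1=- P2=NH2
Op 6: best P0=- P1=NH1 P2=NH2

Answer: P0:- P1:NH1 P2:NH2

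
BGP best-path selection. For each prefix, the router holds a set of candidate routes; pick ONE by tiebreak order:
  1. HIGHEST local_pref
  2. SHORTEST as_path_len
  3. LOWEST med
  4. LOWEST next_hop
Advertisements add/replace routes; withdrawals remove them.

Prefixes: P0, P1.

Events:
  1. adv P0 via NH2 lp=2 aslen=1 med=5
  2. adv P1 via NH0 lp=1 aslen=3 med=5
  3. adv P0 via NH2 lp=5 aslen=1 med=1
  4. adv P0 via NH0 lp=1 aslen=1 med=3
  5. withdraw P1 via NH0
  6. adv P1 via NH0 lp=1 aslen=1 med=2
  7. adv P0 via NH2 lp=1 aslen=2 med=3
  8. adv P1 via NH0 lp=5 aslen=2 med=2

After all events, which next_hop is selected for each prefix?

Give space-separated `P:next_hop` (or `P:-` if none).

Answer: P0:NH0 P1:NH0

Derivation:
Op 1: best P0=NH2 P1=-
Op 2: best P0=NH2 P1=NH0
Op 3: best P0=NH2 P1=NH0
Op 4: best P0=NH2 P1=NH0
Op 5: best P0=NH2 P1=-
Op 6: best P0=NH2 P1=NH0
Op 7: best P0=NH0 P1=NH0
Op 8: best P0=NH0 P1=NH0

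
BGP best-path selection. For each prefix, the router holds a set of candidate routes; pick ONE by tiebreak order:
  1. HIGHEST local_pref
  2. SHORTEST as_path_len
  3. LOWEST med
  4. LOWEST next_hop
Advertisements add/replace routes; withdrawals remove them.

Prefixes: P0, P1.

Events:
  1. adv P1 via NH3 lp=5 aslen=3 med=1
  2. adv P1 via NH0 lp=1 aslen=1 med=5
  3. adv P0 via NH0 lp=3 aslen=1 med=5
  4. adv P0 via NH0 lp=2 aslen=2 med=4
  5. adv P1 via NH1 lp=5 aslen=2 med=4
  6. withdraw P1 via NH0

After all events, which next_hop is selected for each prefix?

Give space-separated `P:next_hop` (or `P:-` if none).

Answer: P0:NH0 P1:NH1

Derivation:
Op 1: best P0=- P1=NH3
Op 2: best P0=- P1=NH3
Op 3: best P0=NH0 P1=NH3
Op 4: best P0=NH0 P1=NH3
Op 5: best P0=NH0 P1=NH1
Op 6: best P0=NH0 P1=NH1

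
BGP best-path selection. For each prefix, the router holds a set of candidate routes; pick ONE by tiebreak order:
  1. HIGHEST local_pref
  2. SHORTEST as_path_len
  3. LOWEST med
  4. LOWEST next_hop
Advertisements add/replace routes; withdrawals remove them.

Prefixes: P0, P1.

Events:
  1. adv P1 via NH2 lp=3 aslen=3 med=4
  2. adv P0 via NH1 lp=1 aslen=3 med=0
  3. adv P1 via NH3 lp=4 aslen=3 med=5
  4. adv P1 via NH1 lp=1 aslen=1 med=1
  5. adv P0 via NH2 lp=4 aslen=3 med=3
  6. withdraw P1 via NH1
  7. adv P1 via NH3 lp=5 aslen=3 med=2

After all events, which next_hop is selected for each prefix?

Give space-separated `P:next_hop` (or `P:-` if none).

Op 1: best P0=- P1=NH2
Op 2: best P0=NH1 P1=NH2
Op 3: best P0=NH1 P1=NH3
Op 4: best P0=NH1 P1=NH3
Op 5: best P0=NH2 P1=NH3
Op 6: best P0=NH2 P1=NH3
Op 7: best P0=NH2 P1=NH3

Answer: P0:NH2 P1:NH3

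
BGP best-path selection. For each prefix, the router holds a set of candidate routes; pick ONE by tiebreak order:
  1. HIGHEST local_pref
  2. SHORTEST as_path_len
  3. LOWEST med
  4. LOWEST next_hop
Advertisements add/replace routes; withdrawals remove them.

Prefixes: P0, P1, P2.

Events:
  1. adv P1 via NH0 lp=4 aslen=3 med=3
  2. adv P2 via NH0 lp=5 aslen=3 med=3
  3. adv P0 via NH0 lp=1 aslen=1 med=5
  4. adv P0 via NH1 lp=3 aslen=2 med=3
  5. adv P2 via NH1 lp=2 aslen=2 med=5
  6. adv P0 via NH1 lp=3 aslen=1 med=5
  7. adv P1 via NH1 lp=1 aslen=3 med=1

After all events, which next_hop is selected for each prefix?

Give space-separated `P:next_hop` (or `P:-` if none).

Op 1: best P0=- P1=NH0 P2=-
Op 2: best P0=- P1=NH0 P2=NH0
Op 3: best P0=NH0 P1=NH0 P2=NH0
Op 4: best P0=NH1 P1=NH0 P2=NH0
Op 5: best P0=NH1 P1=NH0 P2=NH0
Op 6: best P0=NH1 P1=NH0 P2=NH0
Op 7: best P0=NH1 P1=NH0 P2=NH0

Answer: P0:NH1 P1:NH0 P2:NH0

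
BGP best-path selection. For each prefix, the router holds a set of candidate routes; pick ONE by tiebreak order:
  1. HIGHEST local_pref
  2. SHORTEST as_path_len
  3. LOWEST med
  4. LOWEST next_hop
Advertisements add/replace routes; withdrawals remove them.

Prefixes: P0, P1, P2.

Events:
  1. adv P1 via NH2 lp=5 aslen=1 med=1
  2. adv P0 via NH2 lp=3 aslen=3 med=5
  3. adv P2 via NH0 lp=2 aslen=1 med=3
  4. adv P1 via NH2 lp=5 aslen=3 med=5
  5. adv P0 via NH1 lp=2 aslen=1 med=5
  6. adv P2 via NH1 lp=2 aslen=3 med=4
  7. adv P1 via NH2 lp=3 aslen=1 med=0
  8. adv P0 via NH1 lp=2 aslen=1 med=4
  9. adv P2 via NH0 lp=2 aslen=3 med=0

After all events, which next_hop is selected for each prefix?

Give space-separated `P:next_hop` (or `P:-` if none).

Answer: P0:NH2 P1:NH2 P2:NH0

Derivation:
Op 1: best P0=- P1=NH2 P2=-
Op 2: best P0=NH2 P1=NH2 P2=-
Op 3: best P0=NH2 P1=NH2 P2=NH0
Op 4: best P0=NH2 P1=NH2 P2=NH0
Op 5: best P0=NH2 P1=NH2 P2=NH0
Op 6: best P0=NH2 P1=NH2 P2=NH0
Op 7: best P0=NH2 P1=NH2 P2=NH0
Op 8: best P0=NH2 P1=NH2 P2=NH0
Op 9: best P0=NH2 P1=NH2 P2=NH0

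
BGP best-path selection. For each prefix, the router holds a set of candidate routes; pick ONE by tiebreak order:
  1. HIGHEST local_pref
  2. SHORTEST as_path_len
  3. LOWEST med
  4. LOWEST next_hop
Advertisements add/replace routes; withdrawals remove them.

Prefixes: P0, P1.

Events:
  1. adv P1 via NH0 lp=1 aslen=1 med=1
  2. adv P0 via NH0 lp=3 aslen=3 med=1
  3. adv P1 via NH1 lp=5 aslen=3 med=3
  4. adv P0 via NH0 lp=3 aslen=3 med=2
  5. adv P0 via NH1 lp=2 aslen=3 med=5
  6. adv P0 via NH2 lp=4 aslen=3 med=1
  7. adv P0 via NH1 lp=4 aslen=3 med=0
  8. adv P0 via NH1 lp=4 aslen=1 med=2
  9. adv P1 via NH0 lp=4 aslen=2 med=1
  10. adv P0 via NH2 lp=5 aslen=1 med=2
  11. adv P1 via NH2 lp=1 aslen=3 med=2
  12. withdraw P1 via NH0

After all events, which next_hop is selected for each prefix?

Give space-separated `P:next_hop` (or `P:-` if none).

Op 1: best P0=- P1=NH0
Op 2: best P0=NH0 P1=NH0
Op 3: best P0=NH0 P1=NH1
Op 4: best P0=NH0 P1=NH1
Op 5: best P0=NH0 P1=NH1
Op 6: best P0=NH2 P1=NH1
Op 7: best P0=NH1 P1=NH1
Op 8: best P0=NH1 P1=NH1
Op 9: best P0=NH1 P1=NH1
Op 10: best P0=NH2 P1=NH1
Op 11: best P0=NH2 P1=NH1
Op 12: best P0=NH2 P1=NH1

Answer: P0:NH2 P1:NH1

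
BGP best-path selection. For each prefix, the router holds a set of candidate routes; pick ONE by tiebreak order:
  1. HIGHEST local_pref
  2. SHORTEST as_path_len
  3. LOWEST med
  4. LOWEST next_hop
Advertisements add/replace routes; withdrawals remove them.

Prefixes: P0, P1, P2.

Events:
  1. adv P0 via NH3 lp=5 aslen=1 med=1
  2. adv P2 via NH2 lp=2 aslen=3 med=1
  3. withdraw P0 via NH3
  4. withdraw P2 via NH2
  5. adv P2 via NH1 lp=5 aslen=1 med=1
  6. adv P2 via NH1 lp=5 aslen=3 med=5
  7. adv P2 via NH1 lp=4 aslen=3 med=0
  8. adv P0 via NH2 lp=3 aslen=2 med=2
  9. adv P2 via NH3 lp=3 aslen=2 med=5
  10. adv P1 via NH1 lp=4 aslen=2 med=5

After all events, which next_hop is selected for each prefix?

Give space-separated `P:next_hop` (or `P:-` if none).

Op 1: best P0=NH3 P1=- P2=-
Op 2: best P0=NH3 P1=- P2=NH2
Op 3: best P0=- P1=- P2=NH2
Op 4: best P0=- P1=- P2=-
Op 5: best P0=- P1=- P2=NH1
Op 6: best P0=- P1=- P2=NH1
Op 7: best P0=- P1=- P2=NH1
Op 8: best P0=NH2 P1=- P2=NH1
Op 9: best P0=NH2 P1=- P2=NH1
Op 10: best P0=NH2 P1=NH1 P2=NH1

Answer: P0:NH2 P1:NH1 P2:NH1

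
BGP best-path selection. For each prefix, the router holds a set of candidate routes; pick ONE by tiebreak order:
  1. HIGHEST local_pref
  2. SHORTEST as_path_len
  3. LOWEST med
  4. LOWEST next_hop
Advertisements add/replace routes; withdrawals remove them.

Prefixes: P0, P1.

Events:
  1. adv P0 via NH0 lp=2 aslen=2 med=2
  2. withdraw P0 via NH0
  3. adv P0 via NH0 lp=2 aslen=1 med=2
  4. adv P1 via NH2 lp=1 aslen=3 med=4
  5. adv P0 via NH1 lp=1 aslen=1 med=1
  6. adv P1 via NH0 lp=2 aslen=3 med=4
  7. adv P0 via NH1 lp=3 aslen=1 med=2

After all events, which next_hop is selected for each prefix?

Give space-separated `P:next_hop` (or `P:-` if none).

Op 1: best P0=NH0 P1=-
Op 2: best P0=- P1=-
Op 3: best P0=NH0 P1=-
Op 4: best P0=NH0 P1=NH2
Op 5: best P0=NH0 P1=NH2
Op 6: best P0=NH0 P1=NH0
Op 7: best P0=NH1 P1=NH0

Answer: P0:NH1 P1:NH0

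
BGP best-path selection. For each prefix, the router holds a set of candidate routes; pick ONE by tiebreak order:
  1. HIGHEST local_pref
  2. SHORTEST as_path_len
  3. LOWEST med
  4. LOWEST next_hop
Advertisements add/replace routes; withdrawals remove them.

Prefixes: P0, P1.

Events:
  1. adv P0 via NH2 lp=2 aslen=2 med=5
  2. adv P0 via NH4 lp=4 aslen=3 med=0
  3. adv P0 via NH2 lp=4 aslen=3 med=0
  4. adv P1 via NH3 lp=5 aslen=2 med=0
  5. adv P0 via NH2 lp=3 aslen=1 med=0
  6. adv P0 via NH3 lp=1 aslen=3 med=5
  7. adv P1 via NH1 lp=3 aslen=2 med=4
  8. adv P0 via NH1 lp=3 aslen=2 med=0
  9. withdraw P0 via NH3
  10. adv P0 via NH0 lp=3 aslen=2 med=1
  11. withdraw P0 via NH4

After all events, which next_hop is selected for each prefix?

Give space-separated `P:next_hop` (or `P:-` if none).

Op 1: best P0=NH2 P1=-
Op 2: best P0=NH4 P1=-
Op 3: best P0=NH2 P1=-
Op 4: best P0=NH2 P1=NH3
Op 5: best P0=NH4 P1=NH3
Op 6: best P0=NH4 P1=NH3
Op 7: best P0=NH4 P1=NH3
Op 8: best P0=NH4 P1=NH3
Op 9: best P0=NH4 P1=NH3
Op 10: best P0=NH4 P1=NH3
Op 11: best P0=NH2 P1=NH3

Answer: P0:NH2 P1:NH3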